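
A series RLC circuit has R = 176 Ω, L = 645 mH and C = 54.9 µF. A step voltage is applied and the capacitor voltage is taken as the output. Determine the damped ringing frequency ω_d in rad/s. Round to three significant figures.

ω_d ≈ 98.1 rad/s

For a series RLC circuit (capacitor voltage as output), ω_n = 1/√(LC) = 1/√(645 mH · 54.9 µF) = 168 rad/s.
ζ = (R/2)·√(C/L) = (176/2)·√(54.9 µF/645 mH) = 0.812.
ω_d = ω_n√(1−ζ²) = 98.1 rad/s.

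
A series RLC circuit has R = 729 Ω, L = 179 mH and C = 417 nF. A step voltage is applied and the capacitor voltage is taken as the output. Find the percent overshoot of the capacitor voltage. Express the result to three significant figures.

For a series RLC circuit (capacitor voltage as output), ω_n = 1/√(LC) = 1/√(179 mH · 417 nF) = 3660 rad/s.
ζ = (R/2)·√(C/L) = (729/2)·√(417 nF/179 mH) = 0.556.
%OS = 100·exp(−πζ/√(1−ζ²)) = 12.2%.

%OS ≈ 12.2%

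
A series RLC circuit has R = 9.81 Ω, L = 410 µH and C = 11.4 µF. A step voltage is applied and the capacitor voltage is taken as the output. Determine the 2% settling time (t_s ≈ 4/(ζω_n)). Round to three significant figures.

t_s ≈ 0.000334 s

For a series RLC circuit (capacitor voltage as output), ω_n = 1/√(LC) = 1/√(410 µH · 11.4 µF) = 14600 rad/s.
ζ = (R/2)·√(C/L) = (9.81/2)·√(11.4 µF/410 µH) = 0.818.
t_s ≈ 4/(ζω_n) = 0.000334 s.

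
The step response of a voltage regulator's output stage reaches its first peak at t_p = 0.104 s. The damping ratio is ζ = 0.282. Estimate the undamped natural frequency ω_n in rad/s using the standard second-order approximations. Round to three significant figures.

ω_n ≈ 31.5 rad/s

Peak time t_p = π/ω_d, so ω_d = π/t_p = π/0.104 = 30.2 rad/s.
ω_n = ω_d/√(1−ζ²) = 30.2/√0.920 = 31.5 rad/s.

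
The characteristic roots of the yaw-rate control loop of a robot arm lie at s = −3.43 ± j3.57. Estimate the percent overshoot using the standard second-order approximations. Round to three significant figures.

|pole| = ω_n = √(3.43² + 3.57²) = 4.95 rad/s; ζ = cos θ = σ/ω_n = 0.693.
%OS = 100·exp(−πζ/√(1−ζ²)) = 4.89%.

%OS ≈ 4.89%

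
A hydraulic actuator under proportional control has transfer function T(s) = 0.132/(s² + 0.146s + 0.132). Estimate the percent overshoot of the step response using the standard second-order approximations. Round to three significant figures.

%OS ≈ 52.5%

Matching coefficients with s² + 2ζω_n s + ω_n² gives ω_n² = 0.132 ⇒ ω_n = 0.363 rad/s, and ζ = 0.146/(2ω_n) = 0.201.
%OS = 100·exp(−πζ/√(1−ζ²)) = 52.5%.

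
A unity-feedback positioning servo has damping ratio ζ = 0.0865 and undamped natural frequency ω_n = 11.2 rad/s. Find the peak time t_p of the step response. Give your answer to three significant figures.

The damped frequency is ω_d = ω_n√(1−ζ²) = 11.2·√(1−0.00748) = 11.2 rad/s.
Peak time t_p = π/ω_d = π/11.2 = 0.282 s.

t_p ≈ 0.282 s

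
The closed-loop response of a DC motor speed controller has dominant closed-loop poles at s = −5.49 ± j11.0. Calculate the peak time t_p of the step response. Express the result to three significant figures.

t_p = π/ω_d with ω_d = 11.0 (the imaginary part), so t_p = 0.286 s.

t_p ≈ 0.286 s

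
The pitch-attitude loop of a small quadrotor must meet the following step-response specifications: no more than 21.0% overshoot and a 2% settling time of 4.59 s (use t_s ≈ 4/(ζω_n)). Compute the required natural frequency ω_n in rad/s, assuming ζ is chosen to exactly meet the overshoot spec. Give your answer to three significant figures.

From %OS = 100·exp(−πζ/√(1−ζ²)), invert to get ζ = −ln(OS)/√(π² + ln²(OS)) with OS = 0.210.
−ln 0.210 = 1.561, so ζ = 1.561/√(π² + 2.436) = 0.445.
From t_s ≈ 4/(ζω_n): ω_n = 4/(ζ·t_s) = 4/(0.445·4.59) = 1.96 rad/s.

ω_n ≈ 1.96 rad/s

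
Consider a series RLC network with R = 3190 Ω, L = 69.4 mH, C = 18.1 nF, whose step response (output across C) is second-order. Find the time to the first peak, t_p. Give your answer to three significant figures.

t_p ≈ 0.000192 s

For a series RLC circuit (capacitor voltage as output), ω_n = 1/√(LC) = 1/√(69.4 mH · 18.1 nF) = 28200 rad/s.
ζ = (R/2)·√(C/L) = (3190/2)·√(18.1 nF/69.4 mH) = 0.815.
ω_d = ω_n√(1−ζ²) = 16400 rad/s. t_p = π/ω_d = 0.000192 s.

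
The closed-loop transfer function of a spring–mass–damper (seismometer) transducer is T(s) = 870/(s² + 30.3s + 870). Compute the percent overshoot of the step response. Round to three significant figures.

%OS ≈ 15.2%

Matching coefficients with s² + 2ζω_n s + ω_n² gives ω_n² = 870 ⇒ ω_n = 29.5 rad/s, and ζ = 30.3/(2ω_n) = 0.514.
%OS = 100·exp(−πζ/√(1−ζ²)) = 15.2%.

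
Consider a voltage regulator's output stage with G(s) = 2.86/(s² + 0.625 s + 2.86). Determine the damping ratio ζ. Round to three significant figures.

ζ ≈ 0.185

Matching coefficients with s² + 2ζω_n s + ω_n² gives ω_n² = 2.86 ⇒ ω_n = 1.69 rad/s, and ζ = 0.625/(2ω_n) = 0.185.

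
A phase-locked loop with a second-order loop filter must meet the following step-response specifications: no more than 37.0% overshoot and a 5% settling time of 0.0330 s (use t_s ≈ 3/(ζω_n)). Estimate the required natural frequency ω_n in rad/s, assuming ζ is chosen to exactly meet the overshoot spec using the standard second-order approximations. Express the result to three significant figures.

ω_n ≈ 301 rad/s

ζ = −ln(OS)/√(π² + (ln OS)²). With OS = 0.370, ln OS = −0.9943 and ζ = 0.9943/3.295 = 0.302.
Then ω_n = 3/(ζ t_s) = 3/(0.302 × 0.0330) = 301 rad/s.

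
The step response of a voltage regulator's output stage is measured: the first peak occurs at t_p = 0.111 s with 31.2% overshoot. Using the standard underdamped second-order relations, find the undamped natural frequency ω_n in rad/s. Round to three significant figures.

ζ from %OS: ζ = |ln 0.312|/√(π²+ln²0.312) = 0.348.
From t_p = π/ω_d, ω_d = π/0.111 = 28.3 rad/s, so ω_n = ω_d/√(1−ζ²) = 30.2 rad/s.

ω_n ≈ 30.2 rad/s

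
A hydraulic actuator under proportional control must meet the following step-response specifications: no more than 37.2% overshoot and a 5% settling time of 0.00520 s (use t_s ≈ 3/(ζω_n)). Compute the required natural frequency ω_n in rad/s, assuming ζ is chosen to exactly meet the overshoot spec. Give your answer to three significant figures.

ζ = −ln(OS)/√(π² + (ln OS)²). With OS = 0.372, ln OS = −0.9889 and ζ = 0.9889/3.294 = 0.300.
From t_s ≈ 3/(ζω_n): ω_n = 3/(ζ·t_s) = 3/(0.300·0.00520) = 1920 rad/s.

ω_n ≈ 1920 rad/s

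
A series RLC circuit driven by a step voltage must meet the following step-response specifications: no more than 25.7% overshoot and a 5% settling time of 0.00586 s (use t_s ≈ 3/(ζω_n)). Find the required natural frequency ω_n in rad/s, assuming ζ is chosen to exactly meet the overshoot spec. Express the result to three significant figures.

From %OS = 100·exp(−πζ/√(1−ζ²)), invert to get ζ = −ln(OS)/√(π² + ln²(OS)) with OS = 0.257.
−ln 0.257 = 1.359, so ζ = 1.359/√(π² + 1.846) = 0.397.
From t_s ≈ 3/(ζω_n): ω_n = 3/(ζ·t_s) = 3/(0.397·0.00586) = 1290 rad/s.

ω_n ≈ 1290 rad/s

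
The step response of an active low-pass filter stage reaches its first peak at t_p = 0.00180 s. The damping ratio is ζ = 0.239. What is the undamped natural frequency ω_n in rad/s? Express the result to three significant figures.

Peak time t_p = π/ω_d, so ω_d = π/t_p = π/0.00180 = 1750 rad/s.
ω_n = ω_d/√(1−ζ²) = 1750/√0.943 = 1800 rad/s.

ω_n ≈ 1800 rad/s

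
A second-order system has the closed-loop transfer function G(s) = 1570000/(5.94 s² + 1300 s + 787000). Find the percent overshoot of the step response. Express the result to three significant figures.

%OS ≈ 37.1%

Dividing through by 5.94: denominator becomes s² + 218.9 s + 132500.
So ω_n = √132500 = 364 rad/s and ζ = 218.9/(2·364) = 0.301.
%OS = 100 e^{−πζ/√(1−ζ²)} with ζ = 0.301 gives 37.1%.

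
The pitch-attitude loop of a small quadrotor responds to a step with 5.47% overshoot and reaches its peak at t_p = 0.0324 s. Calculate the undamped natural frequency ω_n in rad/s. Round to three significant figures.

The overshoot fixes ζ = −ln(OS)/√(π²+ln²(OS)) = 0.679.
From t_p = π/ω_d, ω_d = π/0.0324 = 97.0 rad/s, so ω_n = ω_d/√(1−ζ²) = 132 rad/s.

ω_n ≈ 132 rad/s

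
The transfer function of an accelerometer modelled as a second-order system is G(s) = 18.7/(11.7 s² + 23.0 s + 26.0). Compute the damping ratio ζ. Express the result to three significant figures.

Dividing through by 11.7: denominator becomes s² + 1.966 s + 2.222.
So ω_n = √2.222 = 1.49 rad/s and ζ = 1.966/(2·1.49) = 0.659.

ζ ≈ 0.659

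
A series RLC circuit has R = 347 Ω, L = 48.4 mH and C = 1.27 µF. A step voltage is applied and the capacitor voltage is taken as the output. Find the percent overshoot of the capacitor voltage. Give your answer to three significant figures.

For a series RLC circuit (capacitor voltage as output), ω_n = 1/√(LC) = 1/√(48.4 mH · 1.27 µF) = 4030 rad/s.
ζ = (R/2)·√(C/L) = (347/2)·√(1.27 µF/48.4 mH) = 0.889.
%OS = 100·exp(−πζ/√(1−ζ²)) = 0.226%.

%OS ≈ 0.226%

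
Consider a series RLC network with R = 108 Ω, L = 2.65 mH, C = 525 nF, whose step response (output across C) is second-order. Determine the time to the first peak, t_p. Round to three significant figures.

t_p ≈ 0.000180 s

For a series RLC circuit (capacitor voltage as output), ω_n = 1/√(LC) = 1/√(2.65 mH · 525 nF) = 26800 rad/s.
ζ = (R/2)·√(C/L) = (108/2)·√(525 nF/2.65 mH) = 0.760.
ω_d = 26800·√(1 − 0.760²) = 17400 rad/s. t_p = π/ω_d = 0.000180 s.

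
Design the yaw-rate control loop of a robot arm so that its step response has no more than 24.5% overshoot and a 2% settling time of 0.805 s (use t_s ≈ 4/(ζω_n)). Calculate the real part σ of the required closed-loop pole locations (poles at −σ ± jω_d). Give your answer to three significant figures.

σ ≈ 4.97

The settling-time spec alone fixes σ = ζω_n = 4/t_s = 4/0.805 = 4.97.
(Overshoot then fixes ζ = 0.409 and hence ω_d = σ·√(1−ζ²)/ζ = 11.1 rad/s.)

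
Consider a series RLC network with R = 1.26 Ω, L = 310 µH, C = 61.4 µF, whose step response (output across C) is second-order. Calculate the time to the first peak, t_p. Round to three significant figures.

For a series RLC circuit (capacitor voltage as output), ω_n = 1/√(LC) = 1/√(310 µH · 61.4 µF) = 7250 rad/s.
ζ = (R/2)·√(C/L) = (1.26/2)·√(61.4 µF/310 µH) = 0.280.
ω_d = 7250·√(1 − 0.280²) = 6960 rad/s. t_p = π/ω_d = 0.000452 s.

t_p ≈ 0.000452 s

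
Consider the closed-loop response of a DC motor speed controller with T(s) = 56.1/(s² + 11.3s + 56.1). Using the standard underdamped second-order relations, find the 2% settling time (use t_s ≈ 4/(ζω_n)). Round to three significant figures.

Matching coefficients with s² + 2ζω_n s + ω_n² gives ω_n² = 56.1 ⇒ ω_n = 7.49 rad/s, and ζ = 11.3/(2ω_n) = 0.754.
t_s ≈ 4/(ζω_n) = 4/(0.754·7.49) = 0.708 s.

t_s ≈ 0.708 s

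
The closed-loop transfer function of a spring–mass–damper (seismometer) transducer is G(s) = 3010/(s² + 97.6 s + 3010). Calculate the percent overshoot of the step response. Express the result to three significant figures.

ω_n = √3010 = 54.9 rad/s; ζ = 97.6/(2·54.9) = 0.889.
%OS = 100·exp(−πζ/√(1−ζ²)) = 0.221%.

%OS ≈ 0.221%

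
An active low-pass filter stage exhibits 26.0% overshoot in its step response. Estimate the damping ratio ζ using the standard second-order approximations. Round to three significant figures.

Inverting the overshoot relation: ζ = |ln 0.260|/√(π² + ln²0.260) = 0.394.

ζ ≈ 0.394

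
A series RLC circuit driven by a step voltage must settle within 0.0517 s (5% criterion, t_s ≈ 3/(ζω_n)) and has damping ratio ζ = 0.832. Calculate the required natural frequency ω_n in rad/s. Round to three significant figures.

Rearranging t_s ≈ 3/(ζω_n) gives ω_n = 3/(ζ·t_s) = 3/(0.832 × 0.0517) = 69.7 rad/s.

ω_n ≈ 69.7 rad/s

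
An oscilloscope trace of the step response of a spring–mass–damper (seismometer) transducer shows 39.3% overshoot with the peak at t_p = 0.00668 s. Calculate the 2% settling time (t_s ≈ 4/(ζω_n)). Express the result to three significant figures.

t_s ≈ 0.0286 s

From the overshoot, ζ = −ln(OS)/√(π²+ln²(OS)) = 0.285.
t_p = π/ω_d ⇒ ω_d = 470 rad/s; then ω_n = ω_d/√(1−ζ²) = 491 rad/s.
t_s ≈ 4/(ζω_n) = 4/(0.285·491) = 0.0286 s.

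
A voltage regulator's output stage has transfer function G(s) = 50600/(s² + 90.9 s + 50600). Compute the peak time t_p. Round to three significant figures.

Matching coefficients with s² + 2ζω_n s + ω_n² gives ω_n² = 50600 ⇒ ω_n = 225 rad/s, and ζ = 90.9/(2ω_n) = 0.202.
ω_d = 225·√(1 − 0.202²) = 220 rad/s. Then t_p = π/ω_d = 0.0143 s.

t_p ≈ 0.0143 s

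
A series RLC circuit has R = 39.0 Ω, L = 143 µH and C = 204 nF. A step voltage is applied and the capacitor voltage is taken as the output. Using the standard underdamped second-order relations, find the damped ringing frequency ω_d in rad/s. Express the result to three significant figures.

For a series RLC circuit (capacitor voltage as output), ω_n = 1/√(LC) = 1/√(143 µH · 204 nF) = 185000 rad/s.
ζ = (R/2)·√(C/L) = (39.0/2)·√(204 nF/143 µH) = 0.737.
The damped frequency ω_d = ω_n√(1−ζ²) = 125000 rad/s.

ω_d ≈ 125000 rad/s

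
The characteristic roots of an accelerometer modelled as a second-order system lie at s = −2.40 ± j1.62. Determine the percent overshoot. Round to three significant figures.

With σ = 2.40, ω_d = 1.62: ω_n = √(σ²+ω_d²) = 2.90 rad/s, ζ = σ/ω_n = 0.829.
Overshoot: exp(−π·0.829/√(1−0.829²)) = 0.00952, i.e. 0.952%.

%OS ≈ 0.952%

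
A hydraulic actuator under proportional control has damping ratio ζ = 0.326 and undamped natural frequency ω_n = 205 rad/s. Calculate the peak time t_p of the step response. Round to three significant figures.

The damped frequency is ω_d = ω_n√(1−ζ²) = 205·√(1−0.106) = 194 rad/s.
Peak time t_p = π/ω_d = π/194 = 0.0162 s.

t_p ≈ 0.0162 s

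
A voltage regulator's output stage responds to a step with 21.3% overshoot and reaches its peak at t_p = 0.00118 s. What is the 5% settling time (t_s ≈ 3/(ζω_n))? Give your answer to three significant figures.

ζ from %OS: ζ = |ln 0.213|/√(π²+ln²0.213) = 0.442.
t_p = π/ω_d ⇒ ω_d = 2660 rad/s; then ω_n = ω_d/√(1−ζ²) = 2970 rad/s.
t_s ≈ 3/(ζω_n) = 3/(0.442·2970) = 0.00229 s.

t_s ≈ 0.00229 s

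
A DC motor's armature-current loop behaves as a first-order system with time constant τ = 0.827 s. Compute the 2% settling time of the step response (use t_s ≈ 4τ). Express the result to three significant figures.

t_s ≈ 4τ = 3.31 s.

t_s ≈ 3.31 s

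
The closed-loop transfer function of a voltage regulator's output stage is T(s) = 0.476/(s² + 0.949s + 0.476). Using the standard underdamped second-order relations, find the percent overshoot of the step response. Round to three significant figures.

%OS ≈ 5.10%

ω_n = √0.476 = 0.690 rad/s; ζ = 0.949/(2·0.690) = 0.688.
Overshoot: exp(−π·0.688/√(1−0.688²)) = 0.0510, i.e. 5.10%.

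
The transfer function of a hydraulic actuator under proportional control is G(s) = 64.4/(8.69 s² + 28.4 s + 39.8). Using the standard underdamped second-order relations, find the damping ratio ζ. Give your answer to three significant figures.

ζ ≈ 0.764

Dividing through by 8.69: denominator becomes s² + 3.268 s + 4.580.
So ω_n = √4.580 = 2.14 rad/s and ζ = 3.268/(2·2.14) = 0.764.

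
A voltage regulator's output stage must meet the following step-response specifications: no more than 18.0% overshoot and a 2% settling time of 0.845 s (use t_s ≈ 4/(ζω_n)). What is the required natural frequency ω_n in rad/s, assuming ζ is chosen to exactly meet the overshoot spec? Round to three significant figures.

ω_n ≈ 9.88 rad/s

From %OS = 100·exp(−πζ/√(1−ζ²)), invert to get ζ = −ln(OS)/√(π² + ln²(OS)) with OS = 0.180.
−ln 0.180 = 1.715, so ζ = 1.715/√(π² + 2.941) = 0.479.
From t_s ≈ 4/(ζω_n): ω_n = 4/(ζ·t_s) = 4/(0.479·0.845) = 9.88 rad/s.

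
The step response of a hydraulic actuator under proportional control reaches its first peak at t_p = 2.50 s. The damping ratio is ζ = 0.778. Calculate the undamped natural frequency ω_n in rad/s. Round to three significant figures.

ω_n ≈ 2.00 rad/s

Peak time t_p = π/ω_d, so ω_d = π/t_p = π/2.50 = 1.26 rad/s.
ω_n = ω_d/√(1−ζ²) = 1.26/√0.395 = 2.00 rad/s.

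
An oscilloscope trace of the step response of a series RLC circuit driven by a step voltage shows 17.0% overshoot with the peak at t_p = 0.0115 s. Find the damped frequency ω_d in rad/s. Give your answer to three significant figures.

ω_d ≈ 273 rad/s

t_p = π/ω_d, so ω_d = π/0.0115 = 273 rad/s.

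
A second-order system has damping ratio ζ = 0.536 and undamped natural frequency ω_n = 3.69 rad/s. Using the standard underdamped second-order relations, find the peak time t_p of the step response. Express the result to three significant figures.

t_p ≈ 1.01 s

The damped frequency is ω_d = ω_n√(1−ζ²) = 3.69·√(1−0.287) = 3.12 rad/s.
Peak time t_p = π/ω_d = π/3.12 = 1.01 s.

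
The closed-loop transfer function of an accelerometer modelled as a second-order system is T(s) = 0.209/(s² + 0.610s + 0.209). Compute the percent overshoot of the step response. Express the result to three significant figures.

Comparing the denominator to s² + 2ζω_n s + ω_n²: ω_n = √0.209 = 0.457 rad/s, and 2ζω_n = 0.610 so ζ = 0.610/(2·0.457) = 0.667.
%OS = 100·exp(−πζ/√(1−ζ²)) = 6.00%.

%OS ≈ 6.00%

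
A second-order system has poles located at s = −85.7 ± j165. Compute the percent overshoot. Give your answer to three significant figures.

|pole| = ω_n = √(85.7² + 165²) = 186 rad/s; ζ = cos θ = σ/ω_n = 0.461.
%OS = 100·exp(−πζ/√(1−ζ²)) = 19.6%.

%OS ≈ 19.6%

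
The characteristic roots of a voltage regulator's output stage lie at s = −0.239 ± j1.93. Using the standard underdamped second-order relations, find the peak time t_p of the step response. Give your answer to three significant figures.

t_p ≈ 1.63 s

t_p = π/ω_d with ω_d = 1.93 (the imaginary part), so t_p = 1.63 s.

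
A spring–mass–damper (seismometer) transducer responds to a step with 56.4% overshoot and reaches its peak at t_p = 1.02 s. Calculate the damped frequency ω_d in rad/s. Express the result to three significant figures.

t_p = π/ω_d, so ω_d = π/1.02 = 3.08 rad/s.

ω_d ≈ 3.08 rad/s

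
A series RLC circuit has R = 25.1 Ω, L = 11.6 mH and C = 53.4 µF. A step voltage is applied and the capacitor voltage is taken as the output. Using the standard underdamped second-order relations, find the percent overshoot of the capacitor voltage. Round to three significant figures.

For a series RLC circuit (capacitor voltage as output), ω_n = 1/√(LC) = 1/√(11.6 mH · 53.4 µF) = 1270 rad/s.
ζ = (R/2)·√(C/L) = (25.1/2)·√(53.4 µF/11.6 mH) = 0.852.
%OS = 100 e^{−πζ/√(1−ζ²)} with ζ = 0.852 gives 0.609%.

%OS ≈ 0.609%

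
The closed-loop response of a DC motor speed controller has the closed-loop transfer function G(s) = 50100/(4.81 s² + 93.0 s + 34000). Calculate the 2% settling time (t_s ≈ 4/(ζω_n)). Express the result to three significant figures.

t_s ≈ 0.414 s

Dividing through by 4.81: denominator becomes s² + 19.33 s + 7069.
So ω_n = √7069 = 84.1 rad/s and ζ = 19.33/(2·84.1) = 0.115.
t_s ≈ 4/(ζω_n) = 0.414 s.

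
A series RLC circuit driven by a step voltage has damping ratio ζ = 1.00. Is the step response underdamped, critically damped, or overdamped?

critically damped

Since ζ = 1, the system is critically damped.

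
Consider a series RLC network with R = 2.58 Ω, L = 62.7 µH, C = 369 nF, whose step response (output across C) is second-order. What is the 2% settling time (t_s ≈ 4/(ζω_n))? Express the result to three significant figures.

t_s ≈ 0.000194 s

For a series RLC circuit (capacitor voltage as output), ω_n = 1/√(LC) = 1/√(62.7 µH · 369 nF) = 208000 rad/s.
ζ = (R/2)·√(C/L) = (2.58/2)·√(369 nF/62.7 µH) = 0.0990.
t_s ≈ 4/(ζω_n) = 0.000194 s.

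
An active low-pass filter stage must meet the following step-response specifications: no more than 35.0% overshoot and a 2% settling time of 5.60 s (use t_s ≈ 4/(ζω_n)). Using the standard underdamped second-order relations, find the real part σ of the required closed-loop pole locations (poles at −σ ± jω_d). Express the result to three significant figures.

σ ≈ 0.714

The settling-time spec alone fixes σ = ζω_n = 4/t_s = 4/5.60 = 0.714.
(Overshoot then fixes ζ = 0.317 and hence ω_d = σ·√(1−ζ²)/ζ = 2.14 rad/s.)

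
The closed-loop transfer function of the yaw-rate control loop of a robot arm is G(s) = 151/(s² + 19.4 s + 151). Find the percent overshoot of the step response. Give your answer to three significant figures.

Comparing the denominator to s² + 2ζω_n s + ω_n²: ω_n = √151 = 12.3 rad/s, and 2ζω_n = 19.4 so ζ = 19.4/(2·12.3) = 0.789.
%OS = 100 e^{−πζ/√(1−ζ²)} with ζ = 0.789 gives 1.76%.

%OS ≈ 1.76%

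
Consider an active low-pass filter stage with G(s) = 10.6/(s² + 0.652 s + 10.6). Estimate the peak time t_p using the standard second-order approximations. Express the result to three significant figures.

Comparing the denominator to s² + 2ζω_n s + ω_n²: ω_n = √10.6 = 3.26 rad/s, and 2ζω_n = 0.652 so ζ = 0.652/(2·3.26) = 0.100.
ω_d = 3.26·√(1 − 0.100²) = 3.24 rad/s. Then t_p = π/ω_d = 0.970 s.

t_p ≈ 0.970 s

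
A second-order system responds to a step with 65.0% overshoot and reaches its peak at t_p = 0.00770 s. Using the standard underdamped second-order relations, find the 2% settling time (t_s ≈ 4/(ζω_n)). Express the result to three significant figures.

ζ from %OS: ζ = |ln 0.650|/√(π²+ln²0.650) = 0.136.
From t_p = π/ω_d, ω_d = π/0.00770 = 408 rad/s, so ω_n = ω_d/√(1−ζ²) = 412 rad/s.
t_s ≈ 4/(ζω_n) = 4/(0.136·412) = 0.0715 s.

t_s ≈ 0.0715 s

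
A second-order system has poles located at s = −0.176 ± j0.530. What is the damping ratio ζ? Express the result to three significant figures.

|pole| = ω_n = √(0.176² + 0.530²) = 0.558 rad/s; ζ = cos θ = σ/ω_n = 0.315.

ζ ≈ 0.315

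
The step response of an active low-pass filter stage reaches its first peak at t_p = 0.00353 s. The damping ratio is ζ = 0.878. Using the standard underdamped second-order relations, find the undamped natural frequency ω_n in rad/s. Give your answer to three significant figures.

ω_n ≈ 1860 rad/s

Peak time t_p = π/ω_d, so ω_d = π/t_p = π/0.00353 = 890 rad/s.
ω_n = ω_d/√(1−ζ²) = 890/√0.229 = 1860 rad/s.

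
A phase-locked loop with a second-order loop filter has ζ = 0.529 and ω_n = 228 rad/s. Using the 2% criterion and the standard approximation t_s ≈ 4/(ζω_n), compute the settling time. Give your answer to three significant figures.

t_s ≈ 4/(ζω_n) = 4/(0.529 × 228) = 0.0332 s.

t_s ≈ 0.0332 s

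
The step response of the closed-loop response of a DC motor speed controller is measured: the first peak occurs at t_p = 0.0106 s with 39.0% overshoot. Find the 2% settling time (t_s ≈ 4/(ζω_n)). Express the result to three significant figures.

ζ from %OS: ζ = |ln 0.390|/√(π²+ln²0.390) = 0.287.
t_p = π/ω_d ⇒ ω_d = 296 rad/s; then ω_n = ω_d/√(1−ζ²) = 309 rad/s.
t_s ≈ 4/(ζω_n) = 4/(0.287·309) = 0.0450 s.

t_s ≈ 0.0450 s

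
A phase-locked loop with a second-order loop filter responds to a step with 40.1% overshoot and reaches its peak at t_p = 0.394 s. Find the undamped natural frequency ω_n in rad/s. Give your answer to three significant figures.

ω_n ≈ 8.30 rad/s

The overshoot fixes ζ = −ln(OS)/√(π²+ln²(OS)) = 0.279.
From t_p = π/ω_d, ω_d = π/0.394 = 7.97 rad/s, so ω_n = ω_d/√(1−ζ²) = 8.30 rad/s.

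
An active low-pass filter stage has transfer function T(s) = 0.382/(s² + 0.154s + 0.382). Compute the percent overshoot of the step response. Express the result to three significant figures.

%OS ≈ 67.4%

Comparing the denominator to s² + 2ζω_n s + ω_n²: ω_n = √0.382 = 0.618 rad/s, and 2ζω_n = 0.154 so ζ = 0.154/(2·0.618) = 0.125.
Overshoot: exp(−π·0.125/√(1−0.125²)) = 0.674, i.e. 67.4%.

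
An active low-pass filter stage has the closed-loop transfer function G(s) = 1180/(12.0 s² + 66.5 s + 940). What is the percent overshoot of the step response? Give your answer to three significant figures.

Dividing through by 12.0: denominator becomes s² + 5.542 s + 78.33.
So ω_n = √78.33 = 8.85 rad/s and ζ = 5.542/(2·8.85) = 0.313.
%OS = 100·exp(−πζ/√(1−ζ²)) = 35.5%.

%OS ≈ 35.5%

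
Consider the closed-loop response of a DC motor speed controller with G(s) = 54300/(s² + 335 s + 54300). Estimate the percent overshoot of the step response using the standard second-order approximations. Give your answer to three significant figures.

Comparing the denominator to s² + 2ζω_n s + ω_n²: ω_n = √54300 = 233 rad/s, and 2ζω_n = 335 so ζ = 335/(2·233) = 0.719.
%OS = 100 e^{−πζ/√(1−ζ²)} with ζ = 0.719 gives 3.88%.

%OS ≈ 3.88%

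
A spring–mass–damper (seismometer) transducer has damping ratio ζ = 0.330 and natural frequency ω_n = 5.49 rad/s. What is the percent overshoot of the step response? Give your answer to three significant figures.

%OS ≈ 33.3%

For an underdamped second-order system, %OS = 100·exp(−πζ/√(1−ζ²)).
πζ/√(1−ζ²) = π·0.330/√(1−0.109) = 1.098, so %OS = 100·e^(−1.098) = 33.3%.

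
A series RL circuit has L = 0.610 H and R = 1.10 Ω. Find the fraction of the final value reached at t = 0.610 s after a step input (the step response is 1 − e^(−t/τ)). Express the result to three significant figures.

τ = L/R = 0.610/1.10 = 0.555 s.
y(t)/y_∞ = 1 − e^(−t/τ) = 1 − e^(−0.610/0.555) = 1 − e^(−1.10) = 0.667.

y/y_∞ ≈ 0.667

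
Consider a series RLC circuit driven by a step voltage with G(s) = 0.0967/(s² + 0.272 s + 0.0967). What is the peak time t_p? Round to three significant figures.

Matching coefficients with s² + 2ζω_n s + ω_n² gives ω_n² = 0.0967 ⇒ ω_n = 0.311 rad/s, and ζ = 0.272/(2ω_n) = 0.437.
ω_d = 0.311·√(1 − 0.437²) = 0.280 rad/s. Then t_p = π/ω_d = 11.2 s.

t_p ≈ 11.2 s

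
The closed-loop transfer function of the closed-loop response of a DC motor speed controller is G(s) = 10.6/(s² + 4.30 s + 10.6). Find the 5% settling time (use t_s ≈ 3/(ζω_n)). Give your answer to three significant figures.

t_s ≈ 1.40 s

ω_n = √10.6 = 3.26 rad/s; ζ = 4.30/(2·3.26) = 0.660.
t_s ≈ 3/(ζω_n) = 3/(0.660·3.26) = 1.40 s.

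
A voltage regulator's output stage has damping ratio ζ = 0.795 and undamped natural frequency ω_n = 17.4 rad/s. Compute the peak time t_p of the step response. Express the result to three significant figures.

t_p ≈ 0.298 s

The damped frequency is ω_d = ω_n√(1−ζ²) = 17.4·√(1−0.632) = 10.6 rad/s.
Peak time t_p = π/ω_d = π/10.6 = 0.298 s.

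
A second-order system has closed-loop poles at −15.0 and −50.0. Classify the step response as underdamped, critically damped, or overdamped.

Since the poles are distinct, negative and real, the response is overdamped.

overdamped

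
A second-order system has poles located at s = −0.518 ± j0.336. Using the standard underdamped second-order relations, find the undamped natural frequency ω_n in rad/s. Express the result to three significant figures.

|pole| = ω_n = √(0.518² + 0.336²) = 0.617 rad/s; ζ = cos θ = σ/ω_n = 0.839.

ω_n ≈ 0.617 rad/s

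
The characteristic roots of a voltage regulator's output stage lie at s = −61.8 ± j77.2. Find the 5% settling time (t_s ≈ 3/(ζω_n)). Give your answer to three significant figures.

For poles at −σ ± jω_d, ζω_n = σ = 61.8, so t_s ≈ 3/σ = 0.0485 s.

t_s ≈ 0.0485 s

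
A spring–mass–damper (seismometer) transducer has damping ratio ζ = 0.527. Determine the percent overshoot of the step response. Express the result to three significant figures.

%OS ≈ 14.3%

For an underdamped second-order system, %OS = 100·exp(−πζ/√(1−ζ²)).
πζ/√(1−ζ²) = π·0.527/√(1−0.278) = 1.948, so %OS = 100·e^(−1.948) = 14.3%.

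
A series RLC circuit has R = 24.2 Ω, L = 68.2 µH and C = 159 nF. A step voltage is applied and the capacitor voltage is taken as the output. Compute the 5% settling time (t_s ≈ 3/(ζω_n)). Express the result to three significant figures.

For a series RLC circuit (capacitor voltage as output), ω_n = 1/√(LC) = 1/√(68.2 µH · 159 nF) = 304000 rad/s.
ζ = (R/2)·√(C/L) = (24.2/2)·√(159 nF/68.2 µH) = 0.584.
t_s ≈ 3/(ζω_n) = 0.0000169 s.

t_s ≈ 0.0000169 s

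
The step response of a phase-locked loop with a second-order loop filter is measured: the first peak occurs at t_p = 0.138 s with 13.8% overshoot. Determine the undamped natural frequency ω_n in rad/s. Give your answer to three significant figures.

ω_n ≈ 26.9 rad/s

ζ from %OS: ζ = |ln 0.138|/√(π²+ln²0.138) = 0.533.
From t_p = π/ω_d, ω_d = π/0.138 = 22.8 rad/s, so ω_n = ω_d/√(1−ζ²) = 26.9 rad/s.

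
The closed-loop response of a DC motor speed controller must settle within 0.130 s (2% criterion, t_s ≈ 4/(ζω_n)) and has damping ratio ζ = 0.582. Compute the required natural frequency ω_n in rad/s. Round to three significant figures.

Rearranging t_s ≈ 4/(ζω_n) gives ω_n = 4/(ζ·t_s) = 4/(0.582 × 0.130) = 52.9 rad/s.

ω_n ≈ 52.9 rad/s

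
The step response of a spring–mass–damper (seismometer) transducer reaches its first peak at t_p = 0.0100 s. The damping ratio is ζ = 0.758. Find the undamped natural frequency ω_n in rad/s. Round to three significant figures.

Peak time t_p = π/ω_d, so ω_d = π/t_p = π/0.0100 = 314 rad/s.
ω_n = ω_d/√(1−ζ²) = 314/√0.425 = 482 rad/s.

ω_n ≈ 482 rad/s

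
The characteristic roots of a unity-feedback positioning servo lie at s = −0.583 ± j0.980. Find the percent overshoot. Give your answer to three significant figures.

|pole| = ω_n = √(0.583² + 0.980²) = 1.14 rad/s; ζ = cos θ = σ/ω_n = 0.511.
Overshoot: exp(−π·0.511/√(1−0.511²)) = 0.154, i.e. 15.4%.

%OS ≈ 15.4%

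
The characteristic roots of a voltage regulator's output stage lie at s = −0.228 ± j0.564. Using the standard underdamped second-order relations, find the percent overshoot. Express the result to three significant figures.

The poles are at −σ ± jω_d with σ = 0.228 and ω_d = 0.564, so ω_n = √(σ²+ω_d²) = 0.608 rad/s and ζ = σ/ω_n = 0.375.
%OS = 100 e^{−πζ/√(1−ζ²)} with ζ = 0.375 gives 28.1%.

%OS ≈ 28.1%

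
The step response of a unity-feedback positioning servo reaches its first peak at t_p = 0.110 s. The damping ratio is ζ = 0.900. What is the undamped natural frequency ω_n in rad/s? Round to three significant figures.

Peak time t_p = π/ω_d, so ω_d = π/t_p = π/0.110 = 28.6 rad/s.
ω_n = ω_d/√(1−ζ²) = 28.6/√0.190 = 65.5 rad/s.

ω_n ≈ 65.5 rad/s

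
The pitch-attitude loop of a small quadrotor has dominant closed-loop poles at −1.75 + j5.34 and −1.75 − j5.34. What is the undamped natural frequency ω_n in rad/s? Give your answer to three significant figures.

ω_n ≈ 5.62 rad/s

|pole| = ω_n = √(1.75² + 5.34²) = 5.62 rad/s; ζ = cos θ = σ/ω_n = 0.311.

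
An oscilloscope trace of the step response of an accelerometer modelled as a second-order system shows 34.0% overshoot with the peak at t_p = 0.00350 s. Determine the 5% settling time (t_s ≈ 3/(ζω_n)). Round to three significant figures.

t_s ≈ 0.00973 s

The overshoot fixes ζ = −ln(OS)/√(π²+ln²(OS)) = 0.325.
t_p = π/ω_d ⇒ ω_d = 898 rad/s; then ω_n = ω_d/√(1−ζ²) = 949 rad/s.
t_s ≈ 3/(ζω_n) = 3/(0.325·949) = 0.00973 s.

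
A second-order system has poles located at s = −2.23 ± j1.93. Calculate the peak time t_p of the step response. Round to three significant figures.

t_p ≈ 1.63 s

t_p = π/ω_d with ω_d = 1.93 (the imaginary part), so t_p = 1.63 s.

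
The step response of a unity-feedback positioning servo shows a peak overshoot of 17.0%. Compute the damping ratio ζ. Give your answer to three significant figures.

Inverting the overshoot relation: ζ = |ln 0.170|/√(π² + ln²0.170) = 0.491.

ζ ≈ 0.491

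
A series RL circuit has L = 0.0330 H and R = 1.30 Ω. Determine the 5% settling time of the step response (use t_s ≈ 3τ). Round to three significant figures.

t_s ≈ 0.0762 s

τ = L/R = 0.0330/1.30 = 0.0254 s.
t_s ≈ 3τ = 0.0762 s.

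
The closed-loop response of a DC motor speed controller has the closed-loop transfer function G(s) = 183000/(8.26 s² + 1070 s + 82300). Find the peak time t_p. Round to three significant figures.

Dividing through by 8.26: denominator becomes s² + 129.5 s + 9964.
So ω_n = √9964 = 99.8 rad/s and ζ = 129.5/(2·99.8) = 0.649.
ω_d = ω_n√(1−ζ²) = 76.0 rad/s. t_p = π/ω_d = 0.0414 s.

t_p ≈ 0.0414 s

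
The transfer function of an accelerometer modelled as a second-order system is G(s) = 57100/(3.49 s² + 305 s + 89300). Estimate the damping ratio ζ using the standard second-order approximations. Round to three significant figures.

Dividing through by 3.49: denominator becomes s² + 87.39 s + 25590.
So ω_n = √25590 = 160 rad/s and ζ = 87.39/(2·160) = 0.273.

ζ ≈ 0.273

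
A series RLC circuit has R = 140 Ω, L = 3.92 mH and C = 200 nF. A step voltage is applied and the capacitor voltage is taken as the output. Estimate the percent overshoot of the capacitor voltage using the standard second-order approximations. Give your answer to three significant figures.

%OS ≈ 16.3%

For a series RLC circuit (capacitor voltage as output), ω_n = 1/√(LC) = 1/√(3.92 mH · 200 nF) = 35700 rad/s.
ζ = (R/2)·√(C/L) = (140/2)·√(200 nF/3.92 mH) = 0.500.
%OS = 100 e^{−πζ/√(1−ζ²)} with ζ = 0.500 gives 16.3%.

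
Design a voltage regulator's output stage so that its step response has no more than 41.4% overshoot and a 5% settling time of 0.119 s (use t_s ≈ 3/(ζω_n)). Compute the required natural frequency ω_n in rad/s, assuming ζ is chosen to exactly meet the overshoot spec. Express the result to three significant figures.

Inverting the overshoot relation: ζ = |ln 0.414|/√(π² + ln²0.414) = 0.270.
Then ω_n = 3/(ζ t_s) = 3/(0.270 × 0.119) = 93.3 rad/s.

ω_n ≈ 93.3 rad/s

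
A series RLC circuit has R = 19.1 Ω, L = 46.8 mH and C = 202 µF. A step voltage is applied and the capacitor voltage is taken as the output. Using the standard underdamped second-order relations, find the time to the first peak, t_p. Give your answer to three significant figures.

For a series RLC circuit (capacitor voltage as output), ω_n = 1/√(LC) = 1/√(46.8 mH · 202 µF) = 325 rad/s.
ζ = (R/2)·√(C/L) = (19.1/2)·√(202 µF/46.8 mH) = 0.627.
ω_d = 325·√(1 − 0.627²) = 253 rad/s. t_p = π/ω_d = 0.0124 s.

t_p ≈ 0.0124 s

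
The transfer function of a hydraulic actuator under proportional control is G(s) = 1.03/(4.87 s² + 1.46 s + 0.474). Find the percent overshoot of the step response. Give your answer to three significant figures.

Dividing through by 4.87: denominator becomes s² + 0.2998 s + 0.09733.
So ω_n = √0.09733 = 0.312 rad/s and ζ = 0.2998/(2·0.312) = 0.480.
Overshoot: exp(−π·0.480/√(1−0.480²)) = 0.179, i.e. 17.9%.

%OS ≈ 17.9%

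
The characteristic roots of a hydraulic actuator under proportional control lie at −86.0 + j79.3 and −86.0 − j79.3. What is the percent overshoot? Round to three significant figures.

The poles are at −σ ± jω_d with σ = 86.0 and ω_d = 79.3, so ω_n = √(σ²+ω_d²) = 117 rad/s and ζ = σ/ω_n = 0.735.
%OS = 100 e^{−πζ/√(1−ζ²)} with ζ = 0.735 gives 3.31%.

%OS ≈ 3.31%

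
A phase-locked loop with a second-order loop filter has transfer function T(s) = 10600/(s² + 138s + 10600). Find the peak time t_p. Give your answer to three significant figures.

t_p ≈ 0.0411 s

Matching coefficients with s² + 2ζω_n s + ω_n² gives ω_n² = 10600 ⇒ ω_n = 103 rad/s, and ζ = 138/(2ω_n) = 0.670.
ω_d = 103·√(1 − 0.670²) = 76.4 rad/s. Then t_p = π/ω_d = 0.0411 s.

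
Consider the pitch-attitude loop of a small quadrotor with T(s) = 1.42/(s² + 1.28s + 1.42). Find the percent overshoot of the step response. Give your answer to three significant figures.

%OS ≈ 13.5%

Matching coefficients with s² + 2ζω_n s + ω_n² gives ω_n² = 1.42 ⇒ ω_n = 1.19 rad/s, and ζ = 1.28/(2ω_n) = 0.537.
Overshoot: exp(−π·0.537/√(1−0.537²)) = 0.135, i.e. 13.5%.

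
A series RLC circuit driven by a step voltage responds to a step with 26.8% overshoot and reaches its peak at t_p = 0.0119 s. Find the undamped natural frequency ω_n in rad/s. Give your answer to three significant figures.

The overshoot fixes ζ = −ln(OS)/√(π²+ln²(OS)) = 0.387.
t_p = π/ω_d ⇒ ω_d = 264 rad/s; then ω_n = ω_d/√(1−ζ²) = 286 rad/s.

ω_n ≈ 286 rad/s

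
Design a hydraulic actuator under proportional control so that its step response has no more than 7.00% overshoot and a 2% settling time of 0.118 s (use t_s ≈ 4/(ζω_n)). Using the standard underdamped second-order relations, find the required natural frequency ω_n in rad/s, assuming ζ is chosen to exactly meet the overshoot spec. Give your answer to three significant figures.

ω_n ≈ 52.5 rad/s

Inverting the overshoot relation: ζ = |ln 0.0700|/√(π² + ln²0.0700) = 0.646.
Then ω_n = 4/(ζ t_s) = 4/(0.646 × 0.118) = 52.5 rad/s.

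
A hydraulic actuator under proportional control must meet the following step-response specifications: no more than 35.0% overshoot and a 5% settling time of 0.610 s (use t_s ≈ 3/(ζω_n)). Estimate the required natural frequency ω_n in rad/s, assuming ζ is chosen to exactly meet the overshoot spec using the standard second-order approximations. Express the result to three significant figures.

ω_n ≈ 15.5 rad/s

Inverting the overshoot relation: ζ = |ln 0.350|/√(π² + ln²0.350) = 0.317.
From t_s ≈ 3/(ζω_n): ω_n = 3/(ζ·t_s) = 3/(0.317·0.610) = 15.5 rad/s.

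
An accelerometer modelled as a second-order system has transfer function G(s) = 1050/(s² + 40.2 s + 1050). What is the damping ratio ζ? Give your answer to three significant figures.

ζ ≈ 0.620

ω_n = √1050 = 32.4 rad/s; ζ = 40.2/(2·32.4) = 0.620.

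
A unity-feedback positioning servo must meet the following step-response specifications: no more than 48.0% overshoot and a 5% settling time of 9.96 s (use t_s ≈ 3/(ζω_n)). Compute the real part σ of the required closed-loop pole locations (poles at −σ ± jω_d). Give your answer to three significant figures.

σ ≈ 0.301

The settling-time spec alone fixes σ = ζω_n = 3/t_s = 3/9.96 = 0.301.
(Overshoot then fixes ζ = 0.228 and hence ω_d = σ·√(1−ζ²)/ζ = 1.29 rad/s.)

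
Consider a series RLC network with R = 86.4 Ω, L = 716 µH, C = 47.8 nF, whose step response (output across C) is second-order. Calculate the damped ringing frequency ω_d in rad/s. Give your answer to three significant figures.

For a series RLC circuit (capacitor voltage as output), ω_n = 1/√(LC) = 1/√(716 µH · 47.8 nF) = 171000 rad/s.
ζ = (R/2)·√(C/L) = (86.4/2)·√(47.8 nF/716 µH) = 0.353.
ω_d = 171000·√(1 − 0.353²) = 160000 rad/s.

ω_d ≈ 160000 rad/s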